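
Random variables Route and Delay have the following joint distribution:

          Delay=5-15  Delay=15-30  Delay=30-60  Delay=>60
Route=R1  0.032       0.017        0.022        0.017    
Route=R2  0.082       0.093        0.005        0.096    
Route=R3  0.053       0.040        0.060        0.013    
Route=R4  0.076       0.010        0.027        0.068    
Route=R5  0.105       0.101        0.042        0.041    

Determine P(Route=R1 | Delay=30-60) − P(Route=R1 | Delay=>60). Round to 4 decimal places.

0.0687

P(Delay=30-60) = 0.022 + 0.005 + 0.060 + 0.027 + 0.042 = 0.156; P(Route=R1 | Delay=30-60) = 0.022/0.156 = 0.14103.
P(Delay=>60) = 0.017 + 0.096 + 0.013 + 0.068 + 0.041 = 0.235; P(Route=R1 | Delay=>60) = 0.017/0.235 = 0.07234.
Difference = 0.0687.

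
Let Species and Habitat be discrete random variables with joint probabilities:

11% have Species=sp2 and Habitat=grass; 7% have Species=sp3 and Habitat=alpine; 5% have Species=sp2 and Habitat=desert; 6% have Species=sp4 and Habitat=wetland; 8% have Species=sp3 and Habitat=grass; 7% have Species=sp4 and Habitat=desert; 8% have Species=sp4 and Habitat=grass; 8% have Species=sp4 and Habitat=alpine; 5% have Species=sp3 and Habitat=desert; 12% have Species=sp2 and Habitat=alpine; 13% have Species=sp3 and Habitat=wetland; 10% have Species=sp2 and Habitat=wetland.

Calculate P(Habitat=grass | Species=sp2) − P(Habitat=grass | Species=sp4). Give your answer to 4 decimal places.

0.0136

P(Species=sp2) = 0.11 + 0.10 + 0.05 + 0.12 = 0.38; P(Habitat=grass | Species=sp2) = 0.11/0.38 = 0.28947.
P(Species=sp4) = 0.08 + 0.06 + 0.07 + 0.08 = 0.29; P(Habitat=grass | Species=sp4) = 0.08/0.29 = 0.27586.
Difference = 0.0136.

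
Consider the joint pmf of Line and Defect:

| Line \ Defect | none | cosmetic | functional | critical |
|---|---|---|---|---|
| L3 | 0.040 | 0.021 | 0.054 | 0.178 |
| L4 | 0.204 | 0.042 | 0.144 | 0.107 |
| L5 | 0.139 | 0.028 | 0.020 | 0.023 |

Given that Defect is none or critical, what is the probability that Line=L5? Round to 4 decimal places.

0.2344

P(Defect=none) = 0.040 + 0.204 + 0.139 = 0.383.
P(Defect=critical) = 0.178 + 0.107 + 0.023 = 0.308.
P(Defect ∈ {none, critical}) = 0.383 + 0.308 = 0.691; P(Line=L5, Defect ∈ {none, critical}) = 0.139 + 0.023 = 0.162.
P(Line=L5 | Defect ∈ {none, critical}) = 0.162/0.691 = 0.2344.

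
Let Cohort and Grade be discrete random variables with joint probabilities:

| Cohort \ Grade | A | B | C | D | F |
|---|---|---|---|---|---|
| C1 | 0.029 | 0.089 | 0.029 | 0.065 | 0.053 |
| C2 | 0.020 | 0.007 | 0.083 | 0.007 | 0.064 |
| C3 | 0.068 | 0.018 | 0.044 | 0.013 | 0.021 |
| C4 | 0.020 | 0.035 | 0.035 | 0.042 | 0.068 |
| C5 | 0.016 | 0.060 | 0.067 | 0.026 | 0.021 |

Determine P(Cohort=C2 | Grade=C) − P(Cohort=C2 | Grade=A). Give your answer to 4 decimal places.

P(Grade=C) = 0.029 + 0.083 + 0.044 + 0.035 + 0.067 = 0.258; P(Cohort=C2 | Grade=C) = 0.083/0.258 = 0.32171.
P(Grade=A) = 0.029 + 0.020 + 0.068 + 0.020 + 0.016 = 0.153; P(Cohort=C2 | Grade=A) = 0.020/0.153 = 0.13072.
Difference = 0.1910.

0.1910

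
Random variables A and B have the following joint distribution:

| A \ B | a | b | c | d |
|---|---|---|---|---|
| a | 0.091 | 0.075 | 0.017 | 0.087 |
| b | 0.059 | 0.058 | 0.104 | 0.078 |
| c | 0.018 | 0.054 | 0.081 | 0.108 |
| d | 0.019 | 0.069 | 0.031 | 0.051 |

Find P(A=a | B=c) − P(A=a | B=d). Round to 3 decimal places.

-0.196

P(B=c) = 0.017 + 0.104 + 0.081 + 0.031 = 0.233; P(A=a | B=c) = 0.017/0.233 = 0.0730.
P(B=d) = 0.087 + 0.078 + 0.108 + 0.051 = 0.324; P(A=a | B=d) = 0.087/0.324 = 0.2685.
Difference = -0.196.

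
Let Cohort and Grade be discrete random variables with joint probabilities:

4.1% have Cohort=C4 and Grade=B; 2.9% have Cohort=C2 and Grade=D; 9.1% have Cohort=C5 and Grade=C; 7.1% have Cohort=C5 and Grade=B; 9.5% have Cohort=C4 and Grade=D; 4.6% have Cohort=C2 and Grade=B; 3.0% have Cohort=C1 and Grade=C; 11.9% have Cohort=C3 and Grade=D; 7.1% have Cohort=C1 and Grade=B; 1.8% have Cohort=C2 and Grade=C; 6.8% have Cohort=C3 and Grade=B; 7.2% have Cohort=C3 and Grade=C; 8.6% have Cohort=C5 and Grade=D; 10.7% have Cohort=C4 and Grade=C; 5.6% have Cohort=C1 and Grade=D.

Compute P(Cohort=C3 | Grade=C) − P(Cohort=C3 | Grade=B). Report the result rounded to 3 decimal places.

P(Grade=C) = 0.030 + 0.018 + 0.072 + 0.107 + 0.091 = 0.318; P(Cohort=C3 | Grade=C) = 0.072/0.318 = 0.2264.
P(Grade=B) = 0.071 + 0.046 + 0.068 + 0.041 + 0.071 = 0.297; P(Cohort=C3 | Grade=B) = 0.068/0.297 = 0.2290.
Difference = -0.003.

-0.003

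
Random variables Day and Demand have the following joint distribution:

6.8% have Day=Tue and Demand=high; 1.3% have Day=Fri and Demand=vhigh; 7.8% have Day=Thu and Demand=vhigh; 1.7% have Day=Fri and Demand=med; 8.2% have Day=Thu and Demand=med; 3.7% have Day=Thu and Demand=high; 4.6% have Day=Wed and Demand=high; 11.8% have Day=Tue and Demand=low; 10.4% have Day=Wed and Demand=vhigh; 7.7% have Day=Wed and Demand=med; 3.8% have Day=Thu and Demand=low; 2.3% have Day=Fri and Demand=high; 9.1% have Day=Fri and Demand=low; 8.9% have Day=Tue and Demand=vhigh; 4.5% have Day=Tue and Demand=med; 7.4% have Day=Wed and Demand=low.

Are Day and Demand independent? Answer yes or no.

no

P(Day=Fri) = 0.144 and P(Demand=low) = 0.321, so their product is 0.04622, but P(Day=Fri, Demand=low) = 0.091. Since these differ, Day and Demand are not independent.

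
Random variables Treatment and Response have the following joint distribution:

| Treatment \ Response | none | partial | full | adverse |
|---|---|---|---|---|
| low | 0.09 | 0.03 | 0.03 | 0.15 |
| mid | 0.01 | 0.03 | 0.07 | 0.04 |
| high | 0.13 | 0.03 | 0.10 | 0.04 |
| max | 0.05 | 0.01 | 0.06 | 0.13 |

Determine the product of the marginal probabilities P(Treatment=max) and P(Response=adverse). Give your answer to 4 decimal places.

0.0900

P(Treatment=max) = 0.05 + 0.01 + 0.06 + 0.13 = 0.25.
P(Response=adverse) = 0.15 + 0.04 + 0.04 + 0.13 = 0.36.
Product: 0.25 × 0.36 = 0.0900.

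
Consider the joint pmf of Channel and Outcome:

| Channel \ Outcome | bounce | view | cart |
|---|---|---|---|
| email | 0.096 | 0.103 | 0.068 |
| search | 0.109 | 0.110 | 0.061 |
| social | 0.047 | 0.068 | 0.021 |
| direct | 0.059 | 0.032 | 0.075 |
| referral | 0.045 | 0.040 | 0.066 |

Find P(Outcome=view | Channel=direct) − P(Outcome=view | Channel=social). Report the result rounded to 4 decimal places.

-0.3072

P(Channel=direct) = 0.059 + 0.032 + 0.075 = 0.166; P(Outcome=view | Channel=direct) = 0.032/0.166 = 0.19277.
P(Channel=social) = 0.047 + 0.068 + 0.021 = 0.136; P(Outcome=view | Channel=social) = 0.068/0.136 = 0.50000.
Difference = -0.3072.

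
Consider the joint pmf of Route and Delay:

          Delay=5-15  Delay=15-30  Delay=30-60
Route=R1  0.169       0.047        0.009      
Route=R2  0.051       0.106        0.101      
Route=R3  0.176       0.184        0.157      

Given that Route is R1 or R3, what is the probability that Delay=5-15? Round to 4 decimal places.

P(Route=R1) = 0.169 + 0.047 + 0.009 = 0.225.
P(Route=R3) = 0.176 + 0.184 + 0.157 = 0.517.
P(Route ∈ {R1, R3}) = 0.225 + 0.517 = 0.742; P(Delay=5-15, Route ∈ {R1, R3}) = 0.169 + 0.176 = 0.345.
P(Delay=5-15 | Route ∈ {R1, R3}) = 0.345/0.742 = 0.4650.

0.4650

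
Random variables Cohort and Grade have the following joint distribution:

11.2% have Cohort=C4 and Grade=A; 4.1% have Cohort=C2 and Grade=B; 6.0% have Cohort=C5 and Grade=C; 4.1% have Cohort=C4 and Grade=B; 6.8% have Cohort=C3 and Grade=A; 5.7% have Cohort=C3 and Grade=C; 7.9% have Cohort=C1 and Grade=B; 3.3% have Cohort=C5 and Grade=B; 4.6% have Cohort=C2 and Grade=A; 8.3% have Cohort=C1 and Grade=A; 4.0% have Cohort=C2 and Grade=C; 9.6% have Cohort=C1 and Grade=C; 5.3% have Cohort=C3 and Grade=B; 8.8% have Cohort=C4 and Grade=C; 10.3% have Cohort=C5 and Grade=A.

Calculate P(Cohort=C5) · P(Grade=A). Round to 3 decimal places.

P(Cohort=C5) = 0.103 + 0.033 + 0.060 = 0.196.
P(Grade=A) = 0.083 + 0.046 + 0.068 + 0.112 + 0.103 = 0.412.
Product: 0.196 × 0.412 = 0.081.

0.081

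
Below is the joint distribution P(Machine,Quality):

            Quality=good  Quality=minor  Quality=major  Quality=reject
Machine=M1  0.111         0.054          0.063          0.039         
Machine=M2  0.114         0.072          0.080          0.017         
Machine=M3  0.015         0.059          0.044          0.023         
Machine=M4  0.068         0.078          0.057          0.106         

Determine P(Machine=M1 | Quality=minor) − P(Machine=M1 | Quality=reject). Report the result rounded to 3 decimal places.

P(Quality=minor) = 0.054 + 0.072 + 0.059 + 0.078 = 0.263; P(Machine=M1 | Quality=minor) = 0.054/0.263 = 0.2053.
P(Quality=reject) = 0.039 + 0.017 + 0.023 + 0.106 = 0.185; P(Machine=M1 | Quality=reject) = 0.039/0.185 = 0.2108.
Difference = -0.005.

-0.005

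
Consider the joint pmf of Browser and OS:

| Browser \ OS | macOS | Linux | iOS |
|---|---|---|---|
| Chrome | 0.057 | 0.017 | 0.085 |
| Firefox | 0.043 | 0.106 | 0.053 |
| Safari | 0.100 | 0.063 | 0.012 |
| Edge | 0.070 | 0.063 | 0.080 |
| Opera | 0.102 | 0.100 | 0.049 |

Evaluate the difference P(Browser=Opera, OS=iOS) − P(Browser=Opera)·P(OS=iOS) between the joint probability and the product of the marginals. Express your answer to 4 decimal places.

-0.0210

P(Browser=Opera) = 0.102 + 0.100 + 0.049 = 0.251.
P(OS=iOS) = 0.085 + 0.053 + 0.012 + 0.080 + 0.049 = 0.279.
P(Browser=Opera, OS=iOS) − P(Browser=Opera)P(OS=iOS) = 0.049 − 0.251×0.279 = -0.0210.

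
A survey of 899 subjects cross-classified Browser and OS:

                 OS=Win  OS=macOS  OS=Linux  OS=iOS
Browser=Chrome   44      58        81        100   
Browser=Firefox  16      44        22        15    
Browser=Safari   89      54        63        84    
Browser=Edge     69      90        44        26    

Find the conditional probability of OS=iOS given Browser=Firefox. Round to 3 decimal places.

0.155

Total with Browser=Firefox: 16 + 44 + 22 + 15 = 97.
P(OS=iOS | Browser=Firefox) = 15/97 = 0.155.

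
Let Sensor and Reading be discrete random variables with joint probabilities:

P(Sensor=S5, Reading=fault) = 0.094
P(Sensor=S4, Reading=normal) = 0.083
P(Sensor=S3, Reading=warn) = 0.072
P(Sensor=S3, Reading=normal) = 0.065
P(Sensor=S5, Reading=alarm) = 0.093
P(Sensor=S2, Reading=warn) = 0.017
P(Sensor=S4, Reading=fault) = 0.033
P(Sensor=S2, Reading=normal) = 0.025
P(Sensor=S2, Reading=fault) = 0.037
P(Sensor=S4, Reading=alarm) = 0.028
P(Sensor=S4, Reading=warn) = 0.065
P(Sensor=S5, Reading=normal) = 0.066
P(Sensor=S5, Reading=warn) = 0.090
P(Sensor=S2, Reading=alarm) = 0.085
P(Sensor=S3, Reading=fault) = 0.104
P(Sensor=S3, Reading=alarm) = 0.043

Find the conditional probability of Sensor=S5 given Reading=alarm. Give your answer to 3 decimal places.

P(Reading=alarm) = 0.085 + 0.043 + 0.028 + 0.093 = 0.249.
P(Sensor=S5 | Reading=alarm) = 0.093/0.249 = 0.373.

0.373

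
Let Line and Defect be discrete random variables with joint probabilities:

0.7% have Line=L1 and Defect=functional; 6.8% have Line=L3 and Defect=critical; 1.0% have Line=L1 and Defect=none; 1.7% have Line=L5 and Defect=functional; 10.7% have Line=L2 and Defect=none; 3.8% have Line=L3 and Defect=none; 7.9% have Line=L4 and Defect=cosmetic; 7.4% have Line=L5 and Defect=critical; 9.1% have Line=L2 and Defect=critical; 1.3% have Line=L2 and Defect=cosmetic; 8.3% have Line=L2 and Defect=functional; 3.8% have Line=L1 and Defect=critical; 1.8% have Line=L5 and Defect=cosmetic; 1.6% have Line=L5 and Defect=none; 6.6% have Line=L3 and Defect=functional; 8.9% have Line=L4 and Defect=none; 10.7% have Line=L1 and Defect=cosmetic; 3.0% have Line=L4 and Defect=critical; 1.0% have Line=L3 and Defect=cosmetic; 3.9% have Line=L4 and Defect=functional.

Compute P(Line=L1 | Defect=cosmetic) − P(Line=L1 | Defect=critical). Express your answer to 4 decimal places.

P(Defect=cosmetic) = 0.107 + 0.013 + 0.010 + 0.079 + 0.018 = 0.227; P(Line=L1 | Defect=cosmetic) = 0.107/0.227 = 0.47137.
P(Defect=critical) = 0.038 + 0.091 + 0.068 + 0.030 + 0.074 = 0.301; P(Line=L1 | Defect=critical) = 0.038/0.301 = 0.12625.
Difference = 0.3451.

0.3451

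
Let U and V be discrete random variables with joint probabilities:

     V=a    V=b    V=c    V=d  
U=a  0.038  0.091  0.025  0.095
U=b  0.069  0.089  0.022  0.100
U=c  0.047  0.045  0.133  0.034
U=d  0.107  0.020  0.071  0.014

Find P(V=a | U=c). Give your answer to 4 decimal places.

0.1815

P(U=c) = 0.047 + 0.045 + 0.133 + 0.034 = 0.259.
P(V=a | U=c) = 0.047/0.259 = 0.1815.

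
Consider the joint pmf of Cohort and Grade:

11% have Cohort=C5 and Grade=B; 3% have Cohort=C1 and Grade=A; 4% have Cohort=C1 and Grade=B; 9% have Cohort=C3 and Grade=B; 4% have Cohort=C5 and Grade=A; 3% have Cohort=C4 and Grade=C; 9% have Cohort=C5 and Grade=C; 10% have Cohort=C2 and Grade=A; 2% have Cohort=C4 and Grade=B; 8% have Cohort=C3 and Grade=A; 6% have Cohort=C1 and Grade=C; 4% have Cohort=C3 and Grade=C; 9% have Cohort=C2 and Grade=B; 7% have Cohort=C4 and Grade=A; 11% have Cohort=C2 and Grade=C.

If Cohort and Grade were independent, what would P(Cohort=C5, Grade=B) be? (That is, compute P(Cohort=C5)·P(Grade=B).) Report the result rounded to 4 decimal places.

P(Cohort=C5) = 0.04 + 0.11 + 0.09 = 0.24.
P(Grade=B) = 0.04 + 0.09 + 0.09 + 0.02 + 0.11 = 0.35.
Product: 0.24 × 0.35 = 0.0840.

0.0840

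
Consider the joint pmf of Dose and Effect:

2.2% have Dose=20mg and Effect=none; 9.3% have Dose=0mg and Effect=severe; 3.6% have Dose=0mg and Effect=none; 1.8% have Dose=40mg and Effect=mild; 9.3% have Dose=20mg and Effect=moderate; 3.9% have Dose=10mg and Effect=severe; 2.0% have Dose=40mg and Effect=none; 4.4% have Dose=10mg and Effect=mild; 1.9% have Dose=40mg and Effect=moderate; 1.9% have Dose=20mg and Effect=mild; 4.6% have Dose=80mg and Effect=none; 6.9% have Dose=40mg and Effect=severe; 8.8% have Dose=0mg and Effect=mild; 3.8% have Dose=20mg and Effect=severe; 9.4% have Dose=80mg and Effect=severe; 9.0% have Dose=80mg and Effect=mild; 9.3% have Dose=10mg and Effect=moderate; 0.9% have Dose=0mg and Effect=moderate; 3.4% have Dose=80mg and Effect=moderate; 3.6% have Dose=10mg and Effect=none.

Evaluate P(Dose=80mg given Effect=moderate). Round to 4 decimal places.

P(Effect=moderate) = 0.009 + 0.093 + 0.093 + 0.019 + 0.034 = 0.248.
P(Dose=80mg | Effect=moderate) = 0.034/0.248 = 0.1371.

0.1371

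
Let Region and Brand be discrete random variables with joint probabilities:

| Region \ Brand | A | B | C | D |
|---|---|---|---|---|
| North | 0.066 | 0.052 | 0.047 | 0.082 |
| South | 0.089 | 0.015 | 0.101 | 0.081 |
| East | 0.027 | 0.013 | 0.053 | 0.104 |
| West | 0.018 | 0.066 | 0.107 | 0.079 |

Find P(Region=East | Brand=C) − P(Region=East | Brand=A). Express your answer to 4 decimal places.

0.0371

P(Brand=C) = 0.047 + 0.101 + 0.053 + 0.107 = 0.308; P(Region=East | Brand=C) = 0.053/0.308 = 0.17208.
P(Brand=A) = 0.066 + 0.089 + 0.027 + 0.018 = 0.200; P(Region=East | Brand=A) = 0.027/0.200 = 0.13500.
Difference = 0.0371.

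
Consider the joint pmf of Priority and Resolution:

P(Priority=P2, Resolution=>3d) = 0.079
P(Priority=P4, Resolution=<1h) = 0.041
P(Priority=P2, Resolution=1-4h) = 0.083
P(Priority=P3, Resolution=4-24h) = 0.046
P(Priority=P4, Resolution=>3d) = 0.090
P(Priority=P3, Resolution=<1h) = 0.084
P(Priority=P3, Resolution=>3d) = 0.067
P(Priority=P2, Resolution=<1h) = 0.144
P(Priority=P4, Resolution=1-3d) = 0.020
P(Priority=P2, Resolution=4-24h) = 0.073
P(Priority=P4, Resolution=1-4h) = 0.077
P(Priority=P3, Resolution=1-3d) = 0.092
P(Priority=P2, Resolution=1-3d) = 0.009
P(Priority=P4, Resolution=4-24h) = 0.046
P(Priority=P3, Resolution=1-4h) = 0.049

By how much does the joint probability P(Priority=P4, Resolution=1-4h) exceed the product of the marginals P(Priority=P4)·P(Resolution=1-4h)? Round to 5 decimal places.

P(Priority=P4) = 0.041 + 0.077 + 0.046 + 0.020 + 0.090 = 0.274.
P(Resolution=1-4h) = 0.083 + 0.049 + 0.077 = 0.209.
P(Priority=P4, Resolution=1-4h) − P(Priority=P4)P(Resolution=1-4h) = 0.077 − 0.274×0.209 = 0.01973.

0.01973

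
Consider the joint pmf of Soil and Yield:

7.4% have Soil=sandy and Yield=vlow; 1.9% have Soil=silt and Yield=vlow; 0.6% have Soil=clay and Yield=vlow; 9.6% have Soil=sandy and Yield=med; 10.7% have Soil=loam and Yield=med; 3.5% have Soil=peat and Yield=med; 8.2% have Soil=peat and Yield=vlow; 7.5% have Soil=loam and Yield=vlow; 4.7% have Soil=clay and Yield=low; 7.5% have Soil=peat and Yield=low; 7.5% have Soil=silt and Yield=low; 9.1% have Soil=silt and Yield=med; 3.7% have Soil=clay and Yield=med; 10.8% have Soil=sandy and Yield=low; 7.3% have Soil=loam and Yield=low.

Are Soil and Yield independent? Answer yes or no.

P(Soil=peat) = 0.192 and P(Yield=med) = 0.366, so their product is 0.07027, but P(Soil=peat, Yield=med) = 0.035. Since these differ, Soil and Yield are not independent.

no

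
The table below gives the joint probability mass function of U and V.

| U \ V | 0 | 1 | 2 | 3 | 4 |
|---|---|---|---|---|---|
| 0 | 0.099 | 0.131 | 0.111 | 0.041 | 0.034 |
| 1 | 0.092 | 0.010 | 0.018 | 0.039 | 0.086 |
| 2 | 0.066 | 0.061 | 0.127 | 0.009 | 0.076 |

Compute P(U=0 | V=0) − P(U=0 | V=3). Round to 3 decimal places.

-0.075

P(V=0) = 0.099 + 0.092 + 0.066 = 0.257; P(U=0 | V=0) = 0.099/0.257 = 0.3852.
P(V=3) = 0.041 + 0.039 + 0.009 = 0.089; P(U=0 | V=3) = 0.041/0.089 = 0.4607.
Difference = -0.075.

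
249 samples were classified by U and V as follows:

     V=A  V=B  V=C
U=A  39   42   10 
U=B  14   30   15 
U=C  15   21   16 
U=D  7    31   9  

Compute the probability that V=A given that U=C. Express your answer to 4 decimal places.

0.2885

Total with U=C: 15 + 21 + 16 = 52.
P(V=A | U=C) = 15/52 = 0.2885.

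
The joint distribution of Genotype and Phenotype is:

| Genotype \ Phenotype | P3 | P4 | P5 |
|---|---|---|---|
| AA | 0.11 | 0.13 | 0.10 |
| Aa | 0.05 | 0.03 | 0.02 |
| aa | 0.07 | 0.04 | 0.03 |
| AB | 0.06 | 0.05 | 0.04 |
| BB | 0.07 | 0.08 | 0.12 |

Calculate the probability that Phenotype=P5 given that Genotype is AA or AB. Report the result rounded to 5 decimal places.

P(Genotype=AA) = 0.11 + 0.13 + 0.10 = 0.34.
P(Genotype=AB) = 0.06 + 0.05 + 0.04 = 0.15.
P(Genotype ∈ {AA, AB}) = 0.34 + 0.15 = 0.49; P(Phenotype=P5, Genotype ∈ {AA, AB}) = 0.10 + 0.04 = 0.14.
P(Phenotype=P5 | Genotype ∈ {AA, AB}) = 0.14/0.49 = 0.28571.

0.28571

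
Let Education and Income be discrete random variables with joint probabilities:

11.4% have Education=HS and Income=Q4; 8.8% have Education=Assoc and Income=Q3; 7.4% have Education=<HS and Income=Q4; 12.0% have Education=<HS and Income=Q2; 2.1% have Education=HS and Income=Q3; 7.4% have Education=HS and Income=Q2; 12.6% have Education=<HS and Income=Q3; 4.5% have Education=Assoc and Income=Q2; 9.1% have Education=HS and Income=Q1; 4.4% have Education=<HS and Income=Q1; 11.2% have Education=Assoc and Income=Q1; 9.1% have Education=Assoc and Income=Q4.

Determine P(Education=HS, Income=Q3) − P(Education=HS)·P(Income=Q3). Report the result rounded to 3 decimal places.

P(Education=HS) = 0.091 + 0.074 + 0.021 + 0.114 = 0.300.
P(Income=Q3) = 0.126 + 0.021 + 0.088 = 0.235.
P(Education=HS, Income=Q3) − P(Education=HS)P(Income=Q3) = 0.021 − 0.300×0.235 = -0.050.

-0.050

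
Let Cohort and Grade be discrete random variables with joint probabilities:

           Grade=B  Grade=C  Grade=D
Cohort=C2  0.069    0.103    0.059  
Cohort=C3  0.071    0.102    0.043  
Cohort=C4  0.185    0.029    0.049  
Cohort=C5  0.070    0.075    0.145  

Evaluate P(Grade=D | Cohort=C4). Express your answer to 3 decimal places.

0.186

P(Cohort=C4) = 0.185 + 0.029 + 0.049 = 0.263.
P(Grade=D | Cohort=C4) = 0.049/0.263 = 0.186.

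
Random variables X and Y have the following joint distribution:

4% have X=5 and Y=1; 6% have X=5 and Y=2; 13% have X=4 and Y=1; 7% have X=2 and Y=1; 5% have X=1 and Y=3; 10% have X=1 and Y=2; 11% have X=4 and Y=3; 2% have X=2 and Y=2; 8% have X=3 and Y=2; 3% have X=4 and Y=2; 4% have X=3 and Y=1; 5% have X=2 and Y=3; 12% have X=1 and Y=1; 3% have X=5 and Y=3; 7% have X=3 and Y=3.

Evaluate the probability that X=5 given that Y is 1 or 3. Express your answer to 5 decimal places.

P(Y=1) = 0.12 + 0.07 + 0.04 + 0.13 + 0.04 = 0.40.
P(Y=3) = 0.05 + 0.05 + 0.07 + 0.11 + 0.03 = 0.31.
P(Y ∈ {1, 3}) = 0.40 + 0.31 = 0.71; P(X=5, Y ∈ {1, 3}) = 0.04 + 0.03 = 0.07.
P(X=5 | Y ∈ {1, 3}) = 0.07/0.71 = 0.09859.

0.09859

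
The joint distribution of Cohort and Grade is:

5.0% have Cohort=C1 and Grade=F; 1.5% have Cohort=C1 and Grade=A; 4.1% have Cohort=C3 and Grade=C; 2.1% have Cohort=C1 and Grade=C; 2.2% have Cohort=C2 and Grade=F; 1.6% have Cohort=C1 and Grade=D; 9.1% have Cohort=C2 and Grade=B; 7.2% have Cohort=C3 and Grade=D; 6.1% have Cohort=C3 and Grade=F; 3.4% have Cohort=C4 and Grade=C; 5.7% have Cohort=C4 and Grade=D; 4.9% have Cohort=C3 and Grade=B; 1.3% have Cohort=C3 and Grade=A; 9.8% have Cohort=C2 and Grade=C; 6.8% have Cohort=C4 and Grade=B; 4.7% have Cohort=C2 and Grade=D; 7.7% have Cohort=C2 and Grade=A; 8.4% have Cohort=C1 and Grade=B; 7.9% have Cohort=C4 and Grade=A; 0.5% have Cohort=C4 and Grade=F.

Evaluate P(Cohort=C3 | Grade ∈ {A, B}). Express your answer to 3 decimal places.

P(Grade=A) = 0.015 + 0.077 + 0.013 + 0.079 = 0.184.
P(Grade=B) = 0.084 + 0.091 + 0.049 + 0.068 = 0.292.
P(Grade ∈ {A, B}) = 0.184 + 0.292 = 0.476; P(Cohort=C3, Grade ∈ {A, B}) = 0.013 + 0.049 = 0.062.
P(Cohort=C3 | Grade ∈ {A, B}) = 0.062/0.476 = 0.130.

0.130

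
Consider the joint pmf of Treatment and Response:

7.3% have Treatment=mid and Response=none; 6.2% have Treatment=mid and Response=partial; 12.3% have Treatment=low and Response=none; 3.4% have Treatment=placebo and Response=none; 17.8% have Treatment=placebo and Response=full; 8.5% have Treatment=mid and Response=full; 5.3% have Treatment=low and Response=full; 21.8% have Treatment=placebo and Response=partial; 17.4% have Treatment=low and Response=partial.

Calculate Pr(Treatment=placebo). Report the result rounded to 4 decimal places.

P(Treatment=placebo) = 0.034 + 0.218 + 0.178 = 0.430.

0.4300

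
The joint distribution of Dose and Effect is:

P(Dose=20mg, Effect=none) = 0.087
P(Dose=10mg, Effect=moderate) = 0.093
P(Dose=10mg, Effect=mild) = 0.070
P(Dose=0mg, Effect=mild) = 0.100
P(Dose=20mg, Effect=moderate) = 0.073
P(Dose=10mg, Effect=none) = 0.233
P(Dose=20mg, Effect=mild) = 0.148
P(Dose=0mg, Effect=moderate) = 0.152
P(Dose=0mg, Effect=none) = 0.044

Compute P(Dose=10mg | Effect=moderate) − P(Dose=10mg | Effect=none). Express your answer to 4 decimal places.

-0.3477

P(Effect=moderate) = 0.152 + 0.093 + 0.073 = 0.318; P(Dose=10mg | Effect=moderate) = 0.093/0.318 = 0.29245.
P(Effect=none) = 0.044 + 0.233 + 0.087 = 0.364; P(Dose=10mg | Effect=none) = 0.233/0.364 = 0.64011.
Difference = -0.3477.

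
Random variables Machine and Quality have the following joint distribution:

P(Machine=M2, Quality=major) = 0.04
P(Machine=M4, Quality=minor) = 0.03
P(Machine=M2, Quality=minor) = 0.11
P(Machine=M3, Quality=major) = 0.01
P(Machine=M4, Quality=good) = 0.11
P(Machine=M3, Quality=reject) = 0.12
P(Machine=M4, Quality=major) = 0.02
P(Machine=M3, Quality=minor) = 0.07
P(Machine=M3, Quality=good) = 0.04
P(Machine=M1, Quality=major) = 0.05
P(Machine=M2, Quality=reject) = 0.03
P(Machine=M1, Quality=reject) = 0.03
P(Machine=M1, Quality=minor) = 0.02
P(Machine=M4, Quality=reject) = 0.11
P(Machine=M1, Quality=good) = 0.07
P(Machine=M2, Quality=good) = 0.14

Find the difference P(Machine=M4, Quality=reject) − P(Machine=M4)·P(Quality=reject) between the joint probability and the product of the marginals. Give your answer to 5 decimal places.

P(Machine=M4) = 0.11 + 0.03 + 0.02 + 0.11 = 0.27.
P(Quality=reject) = 0.03 + 0.03 + 0.12 + 0.11 = 0.29.
P(Machine=M4, Quality=reject) − P(Machine=M4)P(Quality=reject) = 0.11 − 0.27×0.29 = 0.03170.

0.03170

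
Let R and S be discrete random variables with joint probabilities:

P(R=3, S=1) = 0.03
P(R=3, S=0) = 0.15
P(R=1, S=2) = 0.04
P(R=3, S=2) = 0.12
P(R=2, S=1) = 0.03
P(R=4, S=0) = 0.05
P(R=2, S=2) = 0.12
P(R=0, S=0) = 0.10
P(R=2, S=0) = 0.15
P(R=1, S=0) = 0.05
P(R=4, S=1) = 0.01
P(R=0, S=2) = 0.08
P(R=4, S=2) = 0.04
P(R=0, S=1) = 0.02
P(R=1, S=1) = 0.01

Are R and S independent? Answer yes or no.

Every cell satisfies P(R,S) = P(R)·P(S). For instance P(R=2) = 0.30, P(S=2) = 0.40, and 0.30×0.40 = 0.12 matches the joint entry. So R and S are independent.

yes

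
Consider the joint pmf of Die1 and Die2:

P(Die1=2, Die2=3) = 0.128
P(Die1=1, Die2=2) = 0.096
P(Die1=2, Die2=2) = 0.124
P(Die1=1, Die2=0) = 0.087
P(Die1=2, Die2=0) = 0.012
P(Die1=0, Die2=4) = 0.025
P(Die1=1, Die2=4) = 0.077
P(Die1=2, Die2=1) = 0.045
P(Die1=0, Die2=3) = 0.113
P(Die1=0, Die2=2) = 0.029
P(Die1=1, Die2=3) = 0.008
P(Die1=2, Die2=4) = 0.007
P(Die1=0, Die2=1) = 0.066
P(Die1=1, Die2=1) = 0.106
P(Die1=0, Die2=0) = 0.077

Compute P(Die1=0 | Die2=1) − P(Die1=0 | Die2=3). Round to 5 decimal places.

P(Die2=1) = 0.066 + 0.106 + 0.045 = 0.217; P(Die1=0 | Die2=1) = 0.066/0.217 = 0.304147.
P(Die2=3) = 0.113 + 0.008 + 0.128 = 0.249; P(Die1=0 | Die2=3) = 0.113/0.249 = 0.453815.
Difference = -0.14967.

-0.14967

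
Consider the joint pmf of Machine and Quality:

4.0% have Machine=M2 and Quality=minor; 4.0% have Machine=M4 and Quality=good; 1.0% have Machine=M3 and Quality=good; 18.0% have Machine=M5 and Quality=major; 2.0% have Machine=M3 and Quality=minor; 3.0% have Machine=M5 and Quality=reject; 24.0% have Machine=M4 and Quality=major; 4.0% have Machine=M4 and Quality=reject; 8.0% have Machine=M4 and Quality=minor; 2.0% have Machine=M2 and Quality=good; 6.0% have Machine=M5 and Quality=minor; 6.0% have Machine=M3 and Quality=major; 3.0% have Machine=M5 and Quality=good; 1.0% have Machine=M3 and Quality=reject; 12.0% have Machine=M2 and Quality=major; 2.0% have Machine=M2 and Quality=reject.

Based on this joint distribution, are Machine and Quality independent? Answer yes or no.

Every cell satisfies P(Machine,Quality) = P(Machine)·P(Quality). For instance P(Machine=M3) = 0.100, P(Quality=good) = 0.100, and 0.100×0.100 = 0.010 matches the joint entry. So Machine and Quality are independent.

yes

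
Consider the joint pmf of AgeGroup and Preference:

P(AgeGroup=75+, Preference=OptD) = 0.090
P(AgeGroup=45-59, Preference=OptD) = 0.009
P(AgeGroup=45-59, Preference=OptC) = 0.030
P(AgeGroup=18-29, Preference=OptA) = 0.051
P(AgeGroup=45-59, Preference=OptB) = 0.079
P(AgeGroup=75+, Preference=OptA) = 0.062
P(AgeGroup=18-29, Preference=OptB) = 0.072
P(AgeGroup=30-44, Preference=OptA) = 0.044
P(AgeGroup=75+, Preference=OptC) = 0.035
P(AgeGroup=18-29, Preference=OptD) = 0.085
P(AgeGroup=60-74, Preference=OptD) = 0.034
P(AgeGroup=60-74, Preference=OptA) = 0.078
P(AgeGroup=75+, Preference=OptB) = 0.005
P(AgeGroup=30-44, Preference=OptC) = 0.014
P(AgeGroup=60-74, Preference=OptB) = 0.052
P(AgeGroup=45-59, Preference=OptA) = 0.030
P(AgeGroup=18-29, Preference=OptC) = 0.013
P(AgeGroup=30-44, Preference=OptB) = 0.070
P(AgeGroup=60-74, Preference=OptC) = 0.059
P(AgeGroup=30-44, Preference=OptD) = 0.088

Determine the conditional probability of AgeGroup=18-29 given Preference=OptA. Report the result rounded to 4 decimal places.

0.1925

P(Preference=OptA) = 0.051 + 0.044 + 0.030 + 0.078 + 0.062 = 0.265.
P(AgeGroup=18-29 | Preference=OptA) = 0.051/0.265 = 0.1925.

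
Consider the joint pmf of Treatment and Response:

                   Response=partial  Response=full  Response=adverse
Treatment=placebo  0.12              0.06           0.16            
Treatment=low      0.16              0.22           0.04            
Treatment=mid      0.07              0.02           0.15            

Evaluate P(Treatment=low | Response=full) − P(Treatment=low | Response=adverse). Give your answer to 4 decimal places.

0.6190

P(Response=full) = 0.06 + 0.22 + 0.02 = 0.30; P(Treatment=low | Response=full) = 0.22/0.30 = 0.73333.
P(Response=adverse) = 0.16 + 0.04 + 0.15 = 0.35; P(Treatment=low | Response=adverse) = 0.04/0.35 = 0.11429.
Difference = 0.6190.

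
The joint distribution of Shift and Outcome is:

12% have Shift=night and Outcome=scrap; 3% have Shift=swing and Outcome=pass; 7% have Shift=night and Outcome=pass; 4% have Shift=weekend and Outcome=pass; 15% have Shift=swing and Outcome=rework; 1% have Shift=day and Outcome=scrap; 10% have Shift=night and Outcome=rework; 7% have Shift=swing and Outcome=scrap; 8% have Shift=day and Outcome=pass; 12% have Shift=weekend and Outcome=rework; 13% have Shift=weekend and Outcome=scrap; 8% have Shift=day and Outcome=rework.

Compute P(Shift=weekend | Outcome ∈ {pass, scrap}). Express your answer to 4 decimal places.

0.3091

P(Outcome=pass) = 0.08 + 0.03 + 0.07 + 0.04 = 0.22.
P(Outcome=scrap) = 0.01 + 0.07 + 0.12 + 0.13 = 0.33.
P(Outcome ∈ {pass, scrap}) = 0.22 + 0.33 = 0.55; P(Shift=weekend, Outcome ∈ {pass, scrap}) = 0.04 + 0.13 = 0.17.
P(Shift=weekend | Outcome ∈ {pass, scrap}) = 0.17/0.55 = 0.3091.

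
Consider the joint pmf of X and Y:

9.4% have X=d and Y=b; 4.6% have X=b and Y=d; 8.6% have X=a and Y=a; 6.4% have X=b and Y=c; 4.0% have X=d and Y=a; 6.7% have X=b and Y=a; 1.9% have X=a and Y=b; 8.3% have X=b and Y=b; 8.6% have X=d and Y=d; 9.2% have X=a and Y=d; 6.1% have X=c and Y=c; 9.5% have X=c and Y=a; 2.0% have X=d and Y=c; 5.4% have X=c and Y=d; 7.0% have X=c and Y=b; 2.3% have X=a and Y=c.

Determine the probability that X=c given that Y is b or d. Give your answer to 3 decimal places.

P(Y=b) = 0.019 + 0.083 + 0.070 + 0.094 = 0.266.
P(Y=d) = 0.092 + 0.046 + 0.054 + 0.086 = 0.278.
P(Y ∈ {b, d}) = 0.266 + 0.278 = 0.544; P(X=c, Y ∈ {b, d}) = 0.070 + 0.054 = 0.124.
P(X=c | Y ∈ {b, d}) = 0.124/0.544 = 0.228.

0.228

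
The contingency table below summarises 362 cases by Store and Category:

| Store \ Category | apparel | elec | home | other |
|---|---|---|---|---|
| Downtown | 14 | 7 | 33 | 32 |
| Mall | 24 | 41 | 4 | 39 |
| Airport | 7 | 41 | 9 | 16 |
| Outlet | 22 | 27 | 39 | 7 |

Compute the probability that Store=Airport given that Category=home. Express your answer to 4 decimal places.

Total with Category=home: 33 + 4 + 9 + 39 = 85.
P(Store=Airport | Category=home) = 9/85 = 0.1059.

0.1059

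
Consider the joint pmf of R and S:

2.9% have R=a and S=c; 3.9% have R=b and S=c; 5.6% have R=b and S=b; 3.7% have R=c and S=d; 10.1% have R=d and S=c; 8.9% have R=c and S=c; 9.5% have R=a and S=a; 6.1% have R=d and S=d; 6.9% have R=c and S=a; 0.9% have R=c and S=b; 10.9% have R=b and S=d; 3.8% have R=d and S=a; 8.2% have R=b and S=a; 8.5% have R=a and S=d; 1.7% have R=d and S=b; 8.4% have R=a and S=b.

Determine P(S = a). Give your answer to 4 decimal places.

0.2840

P(S=a) = 0.095 + 0.082 + 0.069 + 0.038 = 0.284.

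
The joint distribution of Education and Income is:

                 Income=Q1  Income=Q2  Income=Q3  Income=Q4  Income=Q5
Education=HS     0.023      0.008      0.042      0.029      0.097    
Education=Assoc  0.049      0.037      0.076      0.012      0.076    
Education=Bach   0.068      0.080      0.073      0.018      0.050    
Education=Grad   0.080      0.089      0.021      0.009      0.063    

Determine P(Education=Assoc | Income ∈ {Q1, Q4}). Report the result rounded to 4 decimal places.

0.2118

P(Income=Q1) = 0.023 + 0.049 + 0.068 + 0.080 = 0.220.
P(Income=Q4) = 0.029 + 0.012 + 0.018 + 0.009 = 0.068.
P(Income ∈ {Q1, Q4}) = 0.220 + 0.068 = 0.288; P(Education=Assoc, Income ∈ {Q1, Q4}) = 0.049 + 0.012 = 0.061.
P(Education=Assoc | Income ∈ {Q1, Q4}) = 0.061/0.288 = 0.2118.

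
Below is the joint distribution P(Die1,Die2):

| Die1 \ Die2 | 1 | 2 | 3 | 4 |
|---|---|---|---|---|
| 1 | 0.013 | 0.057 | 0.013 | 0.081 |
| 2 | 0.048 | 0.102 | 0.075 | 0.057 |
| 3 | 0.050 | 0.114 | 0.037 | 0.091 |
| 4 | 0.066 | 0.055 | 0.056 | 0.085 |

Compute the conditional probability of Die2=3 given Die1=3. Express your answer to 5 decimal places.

P(Die1=3) = 0.050 + 0.114 + 0.037 + 0.091 = 0.292.
P(Die2=3 | Die1=3) = 0.037/0.292 = 0.12671.

0.12671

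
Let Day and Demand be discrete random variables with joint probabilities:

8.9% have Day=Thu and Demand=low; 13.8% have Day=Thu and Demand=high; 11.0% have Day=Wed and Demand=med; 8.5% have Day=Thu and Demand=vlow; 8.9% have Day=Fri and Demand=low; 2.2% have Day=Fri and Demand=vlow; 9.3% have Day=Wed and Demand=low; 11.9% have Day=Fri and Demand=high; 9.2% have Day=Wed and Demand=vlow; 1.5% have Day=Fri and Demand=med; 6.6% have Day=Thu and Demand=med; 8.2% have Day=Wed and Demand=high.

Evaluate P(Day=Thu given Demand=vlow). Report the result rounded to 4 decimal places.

0.4271

P(Demand=vlow) = 0.092 + 0.085 + 0.022 = 0.199.
P(Day=Thu | Demand=vlow) = 0.085/0.199 = 0.4271.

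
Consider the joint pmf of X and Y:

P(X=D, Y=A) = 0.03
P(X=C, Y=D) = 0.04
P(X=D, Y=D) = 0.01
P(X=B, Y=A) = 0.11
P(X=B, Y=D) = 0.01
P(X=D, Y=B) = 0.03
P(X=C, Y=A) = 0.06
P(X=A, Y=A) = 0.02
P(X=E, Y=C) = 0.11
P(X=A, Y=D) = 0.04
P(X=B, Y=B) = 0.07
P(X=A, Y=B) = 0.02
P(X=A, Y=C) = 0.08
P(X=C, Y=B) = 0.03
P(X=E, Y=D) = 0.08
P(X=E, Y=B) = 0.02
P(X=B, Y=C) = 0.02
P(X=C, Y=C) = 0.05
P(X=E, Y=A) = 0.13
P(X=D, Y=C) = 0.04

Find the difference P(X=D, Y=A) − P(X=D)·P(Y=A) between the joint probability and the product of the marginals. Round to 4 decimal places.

P(X=D) = 0.03 + 0.03 + 0.04 + 0.01 = 0.11.
P(Y=A) = 0.02 + 0.11 + 0.06 + 0.03 + 0.13 = 0.35.
P(X=D, Y=A) − P(X=D)P(Y=A) = 0.03 − 0.11×0.35 = -0.0085.

-0.0085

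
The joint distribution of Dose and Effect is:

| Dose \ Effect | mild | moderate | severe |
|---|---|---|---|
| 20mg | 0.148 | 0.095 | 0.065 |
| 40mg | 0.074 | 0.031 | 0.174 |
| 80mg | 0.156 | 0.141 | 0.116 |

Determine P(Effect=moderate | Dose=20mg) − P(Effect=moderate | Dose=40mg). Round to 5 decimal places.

P(Dose=20mg) = 0.148 + 0.095 + 0.065 = 0.308; P(Effect=moderate | Dose=20mg) = 0.095/0.308 = 0.308442.
P(Dose=40mg) = 0.074 + 0.031 + 0.174 = 0.279; P(Effect=moderate | Dose=40mg) = 0.031/0.279 = 0.111111.
Difference = 0.19733.

0.19733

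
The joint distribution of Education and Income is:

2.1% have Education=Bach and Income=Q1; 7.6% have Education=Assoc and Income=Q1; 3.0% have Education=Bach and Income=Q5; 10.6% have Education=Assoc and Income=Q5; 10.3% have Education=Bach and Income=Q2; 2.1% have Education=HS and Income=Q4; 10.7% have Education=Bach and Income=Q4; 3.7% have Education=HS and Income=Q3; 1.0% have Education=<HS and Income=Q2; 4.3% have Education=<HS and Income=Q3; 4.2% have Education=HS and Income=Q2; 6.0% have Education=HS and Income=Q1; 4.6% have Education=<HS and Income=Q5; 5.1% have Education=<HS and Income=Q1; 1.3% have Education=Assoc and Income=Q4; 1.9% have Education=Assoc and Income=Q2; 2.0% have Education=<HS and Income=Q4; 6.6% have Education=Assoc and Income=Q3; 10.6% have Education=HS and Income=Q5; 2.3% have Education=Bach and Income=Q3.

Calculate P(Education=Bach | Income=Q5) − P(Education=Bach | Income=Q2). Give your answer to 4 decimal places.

-0.4878

P(Income=Q5) = 0.046 + 0.106 + 0.106 + 0.030 = 0.288; P(Education=Bach | Income=Q5) = 0.030/0.288 = 0.10417.
P(Income=Q2) = 0.010 + 0.042 + 0.019 + 0.103 = 0.174; P(Education=Bach | Income=Q2) = 0.103/0.174 = 0.59195.
Difference = -0.4878.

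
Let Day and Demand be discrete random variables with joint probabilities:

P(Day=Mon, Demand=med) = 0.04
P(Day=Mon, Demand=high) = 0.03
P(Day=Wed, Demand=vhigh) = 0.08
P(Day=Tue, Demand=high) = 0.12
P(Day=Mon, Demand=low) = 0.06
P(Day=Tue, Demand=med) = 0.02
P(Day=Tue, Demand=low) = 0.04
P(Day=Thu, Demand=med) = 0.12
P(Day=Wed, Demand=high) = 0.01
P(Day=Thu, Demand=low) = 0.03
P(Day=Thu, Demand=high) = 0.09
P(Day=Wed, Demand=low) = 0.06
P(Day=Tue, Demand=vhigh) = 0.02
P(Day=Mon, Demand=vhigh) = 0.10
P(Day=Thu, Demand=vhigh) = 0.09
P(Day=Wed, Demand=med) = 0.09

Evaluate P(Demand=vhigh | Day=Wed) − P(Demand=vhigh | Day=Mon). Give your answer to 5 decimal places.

-0.10145

P(Day=Wed) = 0.06 + 0.09 + 0.01 + 0.08 = 0.24; P(Demand=vhigh | Day=Wed) = 0.08/0.24 = 0.333333.
P(Day=Mon) = 0.06 + 0.04 + 0.03 + 0.10 = 0.23; P(Demand=vhigh | Day=Mon) = 0.10/0.23 = 0.434783.
Difference = -0.10145.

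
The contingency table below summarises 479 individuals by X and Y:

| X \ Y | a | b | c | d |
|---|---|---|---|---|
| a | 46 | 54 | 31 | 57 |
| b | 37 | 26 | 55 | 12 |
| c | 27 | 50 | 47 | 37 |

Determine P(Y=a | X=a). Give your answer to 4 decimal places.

Total with X=a: 46 + 54 + 31 + 57 = 188.
P(Y=a | X=a) = 46/188 = 0.2447.

0.2447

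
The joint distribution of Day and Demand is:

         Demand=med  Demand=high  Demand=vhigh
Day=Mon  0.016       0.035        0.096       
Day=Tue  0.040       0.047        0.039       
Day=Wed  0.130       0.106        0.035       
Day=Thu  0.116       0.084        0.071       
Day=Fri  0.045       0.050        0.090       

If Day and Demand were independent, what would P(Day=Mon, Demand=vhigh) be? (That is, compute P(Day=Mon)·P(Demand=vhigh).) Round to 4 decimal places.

P(Day=Mon) = 0.016 + 0.035 + 0.096 = 0.147.
P(Demand=vhigh) = 0.096 + 0.039 + 0.035 + 0.071 + 0.090 = 0.331.
Product: 0.147 × 0.331 = 0.0487.

0.0487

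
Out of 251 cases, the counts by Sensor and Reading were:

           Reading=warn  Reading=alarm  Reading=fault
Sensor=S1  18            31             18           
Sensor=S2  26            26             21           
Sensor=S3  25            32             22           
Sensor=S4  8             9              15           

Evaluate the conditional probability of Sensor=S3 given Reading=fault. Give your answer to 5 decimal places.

Total with Reading=fault: 18 + 21 + 22 + 15 = 76.
P(Sensor=S3 | Reading=fault) = 22/76 = 0.28947.

0.28947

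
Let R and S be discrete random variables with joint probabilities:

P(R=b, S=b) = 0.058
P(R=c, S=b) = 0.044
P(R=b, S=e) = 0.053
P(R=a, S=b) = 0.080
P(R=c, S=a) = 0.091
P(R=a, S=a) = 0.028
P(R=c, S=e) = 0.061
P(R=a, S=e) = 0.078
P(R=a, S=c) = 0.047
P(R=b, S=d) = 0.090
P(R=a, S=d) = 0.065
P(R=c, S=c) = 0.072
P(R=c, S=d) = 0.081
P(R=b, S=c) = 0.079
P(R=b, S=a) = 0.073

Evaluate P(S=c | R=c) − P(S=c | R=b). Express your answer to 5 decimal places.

-0.01749

P(R=c) = 0.091 + 0.044 + 0.072 + 0.081 + 0.061 = 0.349; P(S=c | R=c) = 0.072/0.349 = 0.206304.
P(R=b) = 0.073 + 0.058 + 0.079 + 0.090 + 0.053 = 0.353; P(S=c | R=b) = 0.079/0.353 = 0.223796.
Difference = -0.01749.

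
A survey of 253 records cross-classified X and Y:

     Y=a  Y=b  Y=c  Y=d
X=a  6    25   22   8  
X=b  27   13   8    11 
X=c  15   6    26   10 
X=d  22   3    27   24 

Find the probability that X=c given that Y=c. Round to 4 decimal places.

Total with Y=c: 22 + 8 + 26 + 27 = 83.
P(X=c | Y=c) = 26/83 = 0.3133.

0.3133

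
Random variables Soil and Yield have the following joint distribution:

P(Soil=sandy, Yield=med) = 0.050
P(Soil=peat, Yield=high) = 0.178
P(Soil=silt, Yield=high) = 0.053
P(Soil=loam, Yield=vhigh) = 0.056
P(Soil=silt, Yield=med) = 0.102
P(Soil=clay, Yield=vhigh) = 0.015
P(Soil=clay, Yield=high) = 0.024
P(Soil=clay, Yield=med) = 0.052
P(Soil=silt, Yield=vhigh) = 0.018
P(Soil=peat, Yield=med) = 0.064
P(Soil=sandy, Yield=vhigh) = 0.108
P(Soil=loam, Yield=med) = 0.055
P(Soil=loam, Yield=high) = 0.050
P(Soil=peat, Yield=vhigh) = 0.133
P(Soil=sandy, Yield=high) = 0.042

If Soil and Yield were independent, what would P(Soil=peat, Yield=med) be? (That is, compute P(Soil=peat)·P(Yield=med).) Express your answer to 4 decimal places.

P(Soil=peat) = 0.064 + 0.178 + 0.133 = 0.375.
P(Yield=med) = 0.050 + 0.055 + 0.052 + 0.102 + 0.064 = 0.323.
Product: 0.375 × 0.323 = 0.1211.

0.1211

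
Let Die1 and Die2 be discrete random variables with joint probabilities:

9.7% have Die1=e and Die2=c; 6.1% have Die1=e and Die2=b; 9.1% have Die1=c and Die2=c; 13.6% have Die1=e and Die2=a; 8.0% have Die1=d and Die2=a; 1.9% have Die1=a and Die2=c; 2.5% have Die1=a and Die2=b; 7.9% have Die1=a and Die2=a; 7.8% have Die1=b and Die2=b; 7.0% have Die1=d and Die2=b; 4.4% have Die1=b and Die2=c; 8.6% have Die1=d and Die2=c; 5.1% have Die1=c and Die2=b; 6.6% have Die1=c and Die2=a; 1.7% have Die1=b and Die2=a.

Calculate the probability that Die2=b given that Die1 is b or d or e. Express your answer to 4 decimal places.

0.3124

P(Die1=b) = 0.017 + 0.078 + 0.044 = 0.139.
P(Die1=d) = 0.080 + 0.070 + 0.086 = 0.236.
P(Die1=e) = 0.136 + 0.061 + 0.097 = 0.294.
P(Die1 ∈ {b, d, e}) = 0.139 + 0.236 + 0.294 = 0.669; P(Die2=b, Die1 ∈ {b, d, e}) = 0.078 + 0.070 + 0.061 = 0.209.
P(Die2=b | Die1 ∈ {b, d, e}) = 0.209/0.669 = 0.3124.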